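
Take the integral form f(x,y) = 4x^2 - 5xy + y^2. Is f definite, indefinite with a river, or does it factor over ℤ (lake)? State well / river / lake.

D = b²−4ac = (-5)² − 4·4·1 = 9
D = 3² is a perfect square ⇒ form factors over ℤ ⇒ lakes

lake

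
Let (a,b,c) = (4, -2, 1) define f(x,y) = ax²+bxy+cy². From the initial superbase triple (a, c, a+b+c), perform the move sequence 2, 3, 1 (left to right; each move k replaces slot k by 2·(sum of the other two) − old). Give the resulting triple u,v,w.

start (4,1,3) = (f(1,0),f(0,1),f(1,1))
replace slot 2: 2·(4+3) − 1 = 13 → (4,13,3)
replace slot 3: 2·(4+13) − 3 = 31 → (4,13,31)
replace slot 1: 2·(13+31) − 4 = 84 → (84,13,31)

84,13,31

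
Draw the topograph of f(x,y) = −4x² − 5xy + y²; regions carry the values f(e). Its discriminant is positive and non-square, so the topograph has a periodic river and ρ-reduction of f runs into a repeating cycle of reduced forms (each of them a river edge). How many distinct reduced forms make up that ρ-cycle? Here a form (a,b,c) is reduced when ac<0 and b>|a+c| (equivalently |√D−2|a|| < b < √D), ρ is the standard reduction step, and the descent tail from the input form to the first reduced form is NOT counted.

D = 41, ⌊√D⌋ = 6
descent: ρ → (1,5,-4)  [lands on river]
river: ρ → (-4,3,2)
river: ρ → (2,5,-2)
river: ρ → (-2,3,4)
river: ρ → (4,5,-1)
river: ρ → (-1,5,4)
river: ρ → (4,3,-2)
river: ρ → (-2,5,2)
river: ρ → (2,3,-4)
river: ρ → (-4,5,1)
ρ-cycle length = 10 (tail of 1 descent step not counted)

10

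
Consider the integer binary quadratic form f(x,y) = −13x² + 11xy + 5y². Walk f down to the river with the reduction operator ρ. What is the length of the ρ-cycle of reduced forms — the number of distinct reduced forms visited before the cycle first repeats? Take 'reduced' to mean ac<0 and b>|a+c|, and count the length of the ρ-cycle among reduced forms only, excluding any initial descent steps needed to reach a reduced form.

D = 381, ⌊√D⌋ = 19
river: ρ → (5,19,-1)
river: ρ → (-1,19,5)
river: ρ → (5,11,-13)
river: ρ → (-13,15,3)
river: ρ → (3,15,-13)
river: ρ → (-13,11,5)
ρ-cycle length = 6 (tail of 0 descent steps not counted)

6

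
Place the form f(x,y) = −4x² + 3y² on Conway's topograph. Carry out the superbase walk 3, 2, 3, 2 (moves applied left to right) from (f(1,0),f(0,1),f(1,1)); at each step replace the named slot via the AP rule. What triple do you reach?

start (-4,3,-1) = (f(1,0),f(0,1),f(1,1))
replace slot 3: 2·((-4)+3) − (-1) = -1 → (-4,3,-1)
replace slot 2: 2·((-4)+(-1)) − 3 = -13 → (-4,-13,-1)
replace slot 3: 2·((-4)+(-13)) − (-1) = -33 → (-4,-13,-33)
replace slot 2: 2·((-4)+(-33)) − (-13) = -61 → (-4,-61,-33)

-4,-61,-33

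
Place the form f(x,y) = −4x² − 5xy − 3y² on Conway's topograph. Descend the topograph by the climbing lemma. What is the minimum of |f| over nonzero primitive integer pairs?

translate: b→-3 (≡5 mod 8), so (4,5,3)→(4,-3,2)
flip: (4,-3,2)→(2,3,4)
translate: b→-1 (≡3 mod 4), so (2,3,4)→(2,-1,3)
reduced (well bottom): (2,-1,3) with a≤c, −a<b≤a
well minimum |f| = |-2| = 2 (negative-definite)

2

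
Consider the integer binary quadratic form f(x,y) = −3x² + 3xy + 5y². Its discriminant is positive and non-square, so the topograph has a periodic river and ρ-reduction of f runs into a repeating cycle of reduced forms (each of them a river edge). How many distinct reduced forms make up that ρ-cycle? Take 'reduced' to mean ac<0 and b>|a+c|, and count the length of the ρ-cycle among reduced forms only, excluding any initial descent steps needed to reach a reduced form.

D = 69, ⌊√D⌋ = 8
river: ρ → (5,7,-1)
river: ρ → (-1,7,5)
river: ρ → (5,3,-3)
river: ρ → (-3,3,5)
ρ-cycle length = 4 (tail of 0 descent steps not counted)

4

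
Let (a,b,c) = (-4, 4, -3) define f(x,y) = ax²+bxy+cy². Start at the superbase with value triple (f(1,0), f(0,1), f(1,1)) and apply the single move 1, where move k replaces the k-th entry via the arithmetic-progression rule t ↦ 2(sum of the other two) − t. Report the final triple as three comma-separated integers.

start (-4,-3,-3) = (f(1,0),f(0,1),f(1,1))
replace slot 1: 2·((-3)+(-3)) − (-4) = -8 → (-8,-3,-3)

-8,-3,-3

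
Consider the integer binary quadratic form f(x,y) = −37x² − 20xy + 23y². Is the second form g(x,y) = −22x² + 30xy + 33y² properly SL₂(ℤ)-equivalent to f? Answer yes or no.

D₁ = 3804, D₂ = 3804
river cycle of f (length 18): (23, 20, -37), (-37, 54, 6), (6, 54, -37), (-37, 20, 23), (23, 26, -34), (-34, 42, 15), (15, 48, -25), (-25, 52, 11), (11, 58, -10), (-10, 42, 51), … (8 more)
river cycle of g (length 18): (33, 36, -19), (-19, 40, 29), (29, 18, -30), (-30, 42, 17), (17, 60, -3), (-3, 60, 17), (17, 42, -30), (-30, 18, 29), (29, 40, -19), (-19, 36, 33), … (8 more)
cycles differ ⇒ inequivalent

no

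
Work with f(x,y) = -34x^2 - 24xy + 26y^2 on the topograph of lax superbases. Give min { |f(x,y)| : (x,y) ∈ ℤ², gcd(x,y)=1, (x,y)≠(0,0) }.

descent: ρ → (26,24,-34)  [lands on river]
river: ρ → (-34,44,16)
river: ρ → (16,52,-22)
river: ρ → (-22,36,32)
river: ρ → (32,28,-26)
river: ρ → (-26,24,34)
river: ρ → (34,44,-16)
river: ρ → (-16,52,22)
river: ρ → (22,36,-32)
river: ρ → (-32,28,26)
closes: descent 1, river 10
min |a| on river = 16

16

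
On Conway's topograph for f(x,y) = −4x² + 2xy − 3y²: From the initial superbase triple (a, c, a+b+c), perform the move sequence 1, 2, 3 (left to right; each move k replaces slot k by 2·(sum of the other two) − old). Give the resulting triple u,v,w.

start (-4,-3,-5) = (f(1,0),f(0,1),f(1,1))
replace slot 1: 2·((-3)+(-5)) − (-4) = -12 → (-12,-3,-5)
replace slot 2: 2·((-12)+(-5)) − (-3) = -31 → (-12,-31,-5)
replace slot 3: 2·((-12)+(-31)) − (-5) = -81 → (-12,-31,-81)

-12,-31,-81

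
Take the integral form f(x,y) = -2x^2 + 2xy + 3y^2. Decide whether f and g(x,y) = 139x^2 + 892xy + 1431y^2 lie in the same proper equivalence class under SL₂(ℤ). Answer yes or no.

D₁ = 28, D₂ = 28
river cycle of f (length 4): (3, 4, -1), (-1, 4, 3), (3, 2, -2), (-2, 2, 3)
river cycle of g (length 4): (-1, 4, 3), (3, 2, -2), (-2, 2, 3), (3, 4, -1)
cycles coincide ⇒ equivalent

yes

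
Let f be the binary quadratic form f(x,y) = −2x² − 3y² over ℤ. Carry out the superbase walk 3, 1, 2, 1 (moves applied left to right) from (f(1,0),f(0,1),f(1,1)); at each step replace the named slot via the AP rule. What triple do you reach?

start (-2,-3,-5) = (f(1,0),f(0,1),f(1,1))
replace slot 3: 2·((-2)+(-3)) − (-5) = -5 → (-2,-3,-5)
replace slot 1: 2·((-3)+(-5)) − (-2) = -14 → (-14,-3,-5)
replace slot 2: 2·((-14)+(-5)) − (-3) = -35 → (-14,-35,-5)
replace slot 1: 2·((-35)+(-5)) − (-14) = -66 → (-66,-35,-5)

-66,-35,-5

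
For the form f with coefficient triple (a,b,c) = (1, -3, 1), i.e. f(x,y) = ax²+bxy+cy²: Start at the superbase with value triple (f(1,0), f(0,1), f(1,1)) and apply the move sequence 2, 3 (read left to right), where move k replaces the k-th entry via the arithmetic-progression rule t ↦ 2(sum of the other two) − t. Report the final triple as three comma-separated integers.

start (1,1,-1) = (f(1,0),f(0,1),f(1,1))
replace slot 2: 2·(1+(-1)) − 1 = -1 → (1,-1,-1)
replace slot 3: 2·(1+(-1)) − (-1) = 1 → (1,-1,1)

1,-1,1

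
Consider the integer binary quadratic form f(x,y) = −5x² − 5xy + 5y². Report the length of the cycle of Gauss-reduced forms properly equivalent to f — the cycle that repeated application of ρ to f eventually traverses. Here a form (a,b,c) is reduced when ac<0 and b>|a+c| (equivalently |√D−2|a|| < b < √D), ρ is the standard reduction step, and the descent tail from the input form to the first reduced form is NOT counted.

D = 125, ⌊√D⌋ = 11
descent: ρ → (5,5,-5)  [lands on river]
river: ρ → (-5,5,5)
ρ-cycle length = 2 (tail of 1 descent step not counted)

2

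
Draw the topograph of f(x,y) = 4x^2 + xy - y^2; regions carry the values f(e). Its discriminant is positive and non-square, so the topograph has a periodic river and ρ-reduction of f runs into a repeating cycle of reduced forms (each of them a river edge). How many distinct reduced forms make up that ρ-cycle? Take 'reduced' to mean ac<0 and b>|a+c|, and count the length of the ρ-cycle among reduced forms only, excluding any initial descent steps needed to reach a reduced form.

D = 17, ⌊√D⌋ = 4
descent: ρ → (-1,3,2)  [lands on river]
river: ρ → (2,1,-2)
river: ρ → (-2,3,1)
river: ρ → (1,3,-2)
river: ρ → (-2,1,2)
river: ρ → (2,3,-1)
ρ-cycle length = 6 (tail of 1 descent step not counted)

6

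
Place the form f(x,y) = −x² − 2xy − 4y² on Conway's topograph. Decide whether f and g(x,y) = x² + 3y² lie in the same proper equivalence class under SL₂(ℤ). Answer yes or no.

D₁ = -12, D₂ = -12
f is negative-definite; reduce −f:
−f: translate: b→0 (≡2 mod 2), so (1,2,4)→(1,0,3)
−f: reduced (well bottom): (1,0,3) with a≤c, −a<b≤a
flip sign back: reduced form of f is (-1,0,-3)
g: reduced (well bottom): (1,0,3) with a≤c, −a<b≤a
reduced forms (-1, 0, -3) vs (1, 0, 3) ⇒ inequivalent

no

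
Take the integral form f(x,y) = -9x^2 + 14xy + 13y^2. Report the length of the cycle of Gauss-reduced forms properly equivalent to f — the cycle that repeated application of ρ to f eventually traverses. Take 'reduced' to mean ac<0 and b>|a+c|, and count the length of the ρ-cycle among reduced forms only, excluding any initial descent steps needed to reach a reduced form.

D = 664, ⌊√D⌋ = 25
river: ρ → (13,12,-10)
river: ρ → (-10,8,15)
river: ρ → (15,22,-3)
river: ρ → (-3,20,22)
river: ρ → (22,24,-1)
river: ρ → (-1,24,22)
river: ρ → (22,20,-3)
river: ρ → (-3,22,15)
river: ρ → (15,8,-10)
river: ρ → (-10,12,13)
river: ρ → (13,14,-9)
river: ρ → (-9,22,5)
river: ρ → (5,18,-17)
river: ρ → (-17,16,6)
river: ρ → (6,20,-11)
river: ρ → (-11,24,2)
river: ρ → (2,24,-11)
river: ρ → (-11,20,6)
river: ρ → (6,16,-17)
river: ρ → (-17,18,5)
river: ρ → (5,22,-9)
river: ρ → (-9,14,13)
ρ-cycle length = 22 (tail of 0 descent steps not counted)

22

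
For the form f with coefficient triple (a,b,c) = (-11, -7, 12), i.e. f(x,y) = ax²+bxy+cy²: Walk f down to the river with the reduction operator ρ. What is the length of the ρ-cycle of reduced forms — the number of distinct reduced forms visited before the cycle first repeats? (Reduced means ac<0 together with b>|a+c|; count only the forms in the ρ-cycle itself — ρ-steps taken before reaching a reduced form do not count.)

D = 577, ⌊√D⌋ = 24
descent: ρ → (12,7,-11)  [lands on river]
river: ρ → (-11,15,8)
river: ρ → (8,17,-9)
river: ρ → (-9,19,6)
river: ρ → (6,17,-12)
river: ρ → (-12,7,11)
river: ρ → (11,15,-8)
river: ρ → (-8,17,9)
river: ρ → (9,19,-6)
river: ρ → (-6,17,12)
ρ-cycle length = 10 (tail of 1 descent step not counted)

10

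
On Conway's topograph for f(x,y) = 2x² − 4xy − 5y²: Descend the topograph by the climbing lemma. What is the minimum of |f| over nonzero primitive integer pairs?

descent: ρ → (-5,4,2)  [lands on river]
river: ρ → (2,4,-5)
river: ρ → (-5,6,1)
river: ρ → (1,6,-5)
closes: descent 1, river 4
min |a| on river = 1

1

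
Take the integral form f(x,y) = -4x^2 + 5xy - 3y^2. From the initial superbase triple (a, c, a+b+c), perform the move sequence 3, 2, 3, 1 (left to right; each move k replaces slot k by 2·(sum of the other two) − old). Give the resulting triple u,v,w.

start (-4,-3,-2) = (f(1,0),f(0,1),f(1,1))
replace slot 3: 2·((-4)+(-3)) − (-2) = -12 → (-4,-3,-12)
replace slot 2: 2·((-4)+(-12)) − (-3) = -29 → (-4,-29,-12)
replace slot 3: 2·((-4)+(-29)) − (-12) = -54 → (-4,-29,-54)
replace slot 1: 2·((-29)+(-54)) − (-4) = -162 → (-162,-29,-54)

-162,-29,-54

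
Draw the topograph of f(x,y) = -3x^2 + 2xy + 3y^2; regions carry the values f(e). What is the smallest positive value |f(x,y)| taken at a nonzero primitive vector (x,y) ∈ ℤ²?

river: ρ → (3,4,-2)
river: ρ → (-2,4,3)
river: ρ → (3,2,-3)
river: ρ → (-3,4,2)
river: ρ → (2,4,-3)
river: ρ → (-3,2,3)
closes: descent 0, river 6
min |a| on river = 2

2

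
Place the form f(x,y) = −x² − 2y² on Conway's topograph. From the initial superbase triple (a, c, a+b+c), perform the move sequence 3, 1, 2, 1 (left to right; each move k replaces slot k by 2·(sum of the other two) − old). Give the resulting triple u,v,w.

start (-1,-2,-3) = (f(1,0),f(0,1),f(1,1))
replace slot 3: 2·((-1)+(-2)) − (-3) = -3 → (-1,-2,-3)
replace slot 1: 2·((-2)+(-3)) − (-1) = -9 → (-9,-2,-3)
replace slot 2: 2·((-9)+(-3)) − (-2) = -22 → (-9,-22,-3)
replace slot 1: 2·((-22)+(-3)) − (-9) = -41 → (-41,-22,-3)

-41,-22,-3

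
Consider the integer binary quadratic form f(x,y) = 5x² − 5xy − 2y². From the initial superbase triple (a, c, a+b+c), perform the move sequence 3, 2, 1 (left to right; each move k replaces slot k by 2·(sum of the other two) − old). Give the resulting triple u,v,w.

start (5,-2,-2) = (f(1,0),f(0,1),f(1,1))
replace slot 3: 2·(5+(-2)) − (-2) = 8 → (5,-2,8)
replace slot 2: 2·(5+8) − (-2) = 28 → (5,28,8)
replace slot 1: 2·(28+8) − 5 = 67 → (67,28,8)

67,28,8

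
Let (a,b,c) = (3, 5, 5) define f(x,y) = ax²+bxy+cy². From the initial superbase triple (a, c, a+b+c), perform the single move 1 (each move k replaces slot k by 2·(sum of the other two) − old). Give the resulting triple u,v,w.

start (3,5,13) = (f(1,0),f(0,1),f(1,1))
replace slot 1: 2·(5+13) − 3 = 33 → (33,5,13)

33,5,13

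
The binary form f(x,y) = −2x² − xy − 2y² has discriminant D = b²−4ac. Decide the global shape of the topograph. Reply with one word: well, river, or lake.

D = b²−4ac = (-1)² − 4·(-2)·(-2) = -15
D < 0 ⇒ definite ⇒ every region one sign ⇒ single well

well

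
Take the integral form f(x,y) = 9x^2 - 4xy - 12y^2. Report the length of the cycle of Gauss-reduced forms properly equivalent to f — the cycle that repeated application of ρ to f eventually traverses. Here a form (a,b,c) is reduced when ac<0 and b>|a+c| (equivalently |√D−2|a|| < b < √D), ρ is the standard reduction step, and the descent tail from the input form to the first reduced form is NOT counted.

D = 448, ⌊√D⌋ = 21
descent: ρ → (-12,4,9)  [lands on river]
river: ρ → (9,14,-7)
river: ρ → (-7,14,9)
river: ρ → (9,4,-12)
river: ρ → (-12,20,1)
river: ρ → (1,20,-12)
ρ-cycle length = 6 (tail of 1 descent step not counted)

6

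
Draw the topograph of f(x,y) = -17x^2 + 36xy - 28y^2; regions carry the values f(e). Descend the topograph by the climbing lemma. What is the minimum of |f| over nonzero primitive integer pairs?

translate: b→-2 (≡-36 mod 34), so (17,-36,28)→(17,-2,9)
flip: (17,-2,9)→(9,2,17)
reduced (well bottom): (9,2,17) with a≤c, −a<b≤a
well minimum |f| = |-9| = 9 (negative-definite)

9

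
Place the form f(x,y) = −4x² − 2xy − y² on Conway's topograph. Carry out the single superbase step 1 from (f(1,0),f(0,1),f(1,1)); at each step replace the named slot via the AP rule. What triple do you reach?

start (-4,-1,-7) = (f(1,0),f(0,1),f(1,1))
replace slot 1: 2·((-1)+(-7)) − (-4) = -12 → (-12,-1,-7)

-12,-1,-7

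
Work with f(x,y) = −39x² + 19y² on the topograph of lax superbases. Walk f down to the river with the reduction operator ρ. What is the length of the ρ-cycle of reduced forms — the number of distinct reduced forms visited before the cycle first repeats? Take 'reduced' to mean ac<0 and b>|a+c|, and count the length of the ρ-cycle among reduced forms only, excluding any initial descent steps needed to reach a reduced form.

D = 2964, ⌊√D⌋ = 54
descent: ρ → (19,38,-20)  [lands on river]
river: ρ → (-20,42,15)
river: ρ → (15,48,-11)
river: ρ → (-11,40,31)
river: ρ → (31,22,-20)
river: ρ → (-20,18,33)
river: ρ → (33,48,-5)
river: ρ → (-5,52,13)
river: ρ → (13,52,-5)
river: ρ → (-5,48,33)
river: ρ → (33,18,-20)
river: ρ → (-20,22,31)
river: ρ → (31,40,-11)
river: ρ → (-11,48,15)
river: ρ → (15,42,-20)
river: ρ → (-20,38,19)
ρ-cycle length = 16 (tail of 1 descent step not counted)

16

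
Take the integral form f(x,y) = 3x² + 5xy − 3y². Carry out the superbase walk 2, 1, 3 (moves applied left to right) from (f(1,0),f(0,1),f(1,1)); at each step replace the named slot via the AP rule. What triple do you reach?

start (3,-3,5) = (f(1,0),f(0,1),f(1,1))
replace slot 2: 2·(3+5) − (-3) = 19 → (3,19,5)
replace slot 1: 2·(19+5) − 3 = 45 → (45,19,5)
replace slot 3: 2·(45+19) − 5 = 123 → (45,19,123)

45,19,123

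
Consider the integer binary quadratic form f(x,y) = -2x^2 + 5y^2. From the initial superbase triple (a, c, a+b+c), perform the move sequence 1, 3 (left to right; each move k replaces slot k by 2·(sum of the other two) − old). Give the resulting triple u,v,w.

start (-2,5,3) = (f(1,0),f(0,1),f(1,1))
replace slot 1: 2·(5+3) − (-2) = 18 → (18,5,3)
replace slot 3: 2·(18+5) − 3 = 43 → (18,5,43)

18,5,43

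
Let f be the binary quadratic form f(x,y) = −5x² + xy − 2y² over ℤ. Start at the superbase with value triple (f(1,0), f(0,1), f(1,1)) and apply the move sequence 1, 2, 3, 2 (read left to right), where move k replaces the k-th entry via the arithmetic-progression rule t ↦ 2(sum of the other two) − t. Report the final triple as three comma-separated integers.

start (-5,-2,-6) = (f(1,0),f(0,1),f(1,1))
replace slot 1: 2·((-2)+(-6)) − (-5) = -11 → (-11,-2,-6)
replace slot 2: 2·((-11)+(-6)) − (-2) = -32 → (-11,-32,-6)
replace slot 3: 2·((-11)+(-32)) − (-6) = -80 → (-11,-32,-80)
replace slot 2: 2·((-11)+(-80)) − (-32) = -150 → (-11,-150,-80)

-11,-150,-80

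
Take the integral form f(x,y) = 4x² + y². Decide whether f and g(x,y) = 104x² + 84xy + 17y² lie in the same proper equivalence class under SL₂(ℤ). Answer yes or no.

D₁ = -16, D₂ = -16
f: flip: (4,0,1)→(1,0,4)
f: reduced (well bottom): (1,0,4) with a≤c, −a<b≤a
g: flip: (104,84,17)→(17,-84,104)
g: translate: b→-16 (≡-84 mod 34), so (17,-84,104)→(17,-16,4)
g: flip: (17,-16,4)→(4,16,17)
g: translate: b→0 (≡16 mod 8), so (4,16,17)→(4,0,1)
g: flip: (4,0,1)→(1,0,4)
g: reduced (well bottom): (1,0,4) with a≤c, −a<b≤a
reduced forms (1, 0, 4) vs (1, 0, 4) ⇒ equivalent

yes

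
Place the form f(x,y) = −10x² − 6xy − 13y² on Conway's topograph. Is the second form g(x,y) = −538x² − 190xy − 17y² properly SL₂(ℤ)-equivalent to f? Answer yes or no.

D₁ = -484, D₂ = -484
f is negative-definite; reduce −f:
−f: reduced (well bottom): (10,6,13) with a≤c, −a<b≤a
flip sign back: reduced form of f is (-10,-6,-13)
g is negative-definite; reduce −g:
−g: flip: (538,190,17)→(17,-190,538)
−g: translate: b→14 (≡-190 mod 34), so (17,-190,538)→(17,14,10)
−g: flip: (17,14,10)→(10,-14,17)
−g: translate: b→6 (≡-14 mod 20), so (10,-14,17)→(10,6,13)
−g: reduced (well bottom): (10,6,13) with a≤c, −a<b≤a
flip sign back: reduced form of g is (-10,-6,-13)
reduced forms (-10, -6, -13) vs (-10, -6, -13) ⇒ equivalent

yes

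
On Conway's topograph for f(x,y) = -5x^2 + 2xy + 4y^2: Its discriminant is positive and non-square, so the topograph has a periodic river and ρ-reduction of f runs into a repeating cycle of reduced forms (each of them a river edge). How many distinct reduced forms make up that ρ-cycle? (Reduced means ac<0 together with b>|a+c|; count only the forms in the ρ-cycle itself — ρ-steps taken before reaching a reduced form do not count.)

D = 84, ⌊√D⌋ = 9
river: ρ → (4,6,-3)
river: ρ → (-3,6,4)
river: ρ → (4,2,-5)
river: ρ → (-5,8,1)
river: ρ → (1,8,-5)
river: ρ → (-5,2,4)
ρ-cycle length = 6 (tail of 0 descent steps not counted)

6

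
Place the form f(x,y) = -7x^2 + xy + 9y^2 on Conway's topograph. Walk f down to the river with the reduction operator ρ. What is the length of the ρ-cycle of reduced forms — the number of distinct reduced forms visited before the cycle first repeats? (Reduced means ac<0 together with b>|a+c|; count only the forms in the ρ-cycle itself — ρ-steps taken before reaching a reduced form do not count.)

D = 253, ⌊√D⌋ = 15
descent: ρ → (9,-1,-7)
descent: ρ → (-7,15,1)  [lands on river]
river: ρ → (1,15,-7)
river: ρ → (-7,13,3)
river: ρ → (3,11,-11)
river: ρ → (-11,11,3)
river: ρ → (3,13,-7)
ρ-cycle length = 6 (tail of 2 descent steps not counted)

6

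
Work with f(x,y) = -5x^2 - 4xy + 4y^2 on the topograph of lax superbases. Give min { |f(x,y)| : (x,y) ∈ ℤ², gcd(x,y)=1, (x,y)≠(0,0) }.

descent: ρ → (4,4,-5)  [lands on river]
river: ρ → (-5,6,3)
river: ρ → (3,6,-5)
river: ρ → (-5,4,4)
closes: descent 1, river 4
min |a| on river = 3

3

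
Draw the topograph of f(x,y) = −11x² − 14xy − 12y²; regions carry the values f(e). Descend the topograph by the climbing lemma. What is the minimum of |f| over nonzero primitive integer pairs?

translate: b→-8 (≡14 mod 22), so (11,14,12)→(11,-8,9)
flip: (11,-8,9)→(9,8,11)
reduced (well bottom): (9,8,11) with a≤c, −a<b≤a
well minimum |f| = |-9| = 9 (negative-definite)

9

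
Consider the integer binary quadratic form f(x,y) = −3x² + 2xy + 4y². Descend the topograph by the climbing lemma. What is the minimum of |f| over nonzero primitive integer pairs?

river: ρ → (4,6,-1)
river: ρ → (-1,6,4)
river: ρ → (4,2,-3)
river: ρ → (-3,4,3)
river: ρ → (3,2,-4)
river: ρ → (-4,6,1)
river: ρ → (1,6,-4)
river: ρ → (-4,2,3)
river: ρ → (3,4,-3)
river: ρ → (-3,2,4)
closes: descent 0, river 10
min |a| on river = 1

1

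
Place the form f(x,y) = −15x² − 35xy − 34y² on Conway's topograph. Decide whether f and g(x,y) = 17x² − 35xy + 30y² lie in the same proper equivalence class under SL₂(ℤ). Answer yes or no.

D₁ = -815, D₂ = -815
f is negative-definite; reduce −f:
−f: translate: b→5 (≡35 mod 30), so (15,35,34)→(15,5,14)
−f: flip: (15,5,14)→(14,-5,15)
−f: reduced (well bottom): (14,-5,15) with a≤c, −a<b≤a
flip sign back: reduced form of f is (-14,5,-15)
g: translate: b→-1 (≡-35 mod 34), so (17,-35,30)→(17,-1,12)
g: flip: (17,-1,12)→(12,1,17)
g: reduced (well bottom): (12,1,17) with a≤c, −a<b≤a
reduced forms (-14, 5, -15) vs (12, 1, 17) ⇒ inequivalent

no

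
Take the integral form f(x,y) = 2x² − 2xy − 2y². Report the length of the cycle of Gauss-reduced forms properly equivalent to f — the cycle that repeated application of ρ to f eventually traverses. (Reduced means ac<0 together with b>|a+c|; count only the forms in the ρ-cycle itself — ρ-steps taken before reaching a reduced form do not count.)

D = 20, ⌊√D⌋ = 4
descent: ρ → (-2,2,2)  [lands on river]
river: ρ → (2,2,-2)
ρ-cycle length = 2 (tail of 1 descent step not counted)

2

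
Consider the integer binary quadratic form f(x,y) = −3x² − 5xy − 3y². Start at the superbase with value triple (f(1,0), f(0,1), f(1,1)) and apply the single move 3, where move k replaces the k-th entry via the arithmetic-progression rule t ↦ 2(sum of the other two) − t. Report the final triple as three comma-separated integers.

start (-3,-3,-11) = (f(1,0),f(0,1),f(1,1))
replace slot 3: 2·((-3)+(-3)) − (-11) = -1 → (-3,-3,-1)

-3,-3,-1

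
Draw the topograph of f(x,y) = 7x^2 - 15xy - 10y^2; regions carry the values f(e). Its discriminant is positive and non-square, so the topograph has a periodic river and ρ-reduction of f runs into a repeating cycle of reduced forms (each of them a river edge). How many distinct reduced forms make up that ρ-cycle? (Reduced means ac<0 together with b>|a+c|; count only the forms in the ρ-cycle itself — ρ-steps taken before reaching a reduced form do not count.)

D = 505, ⌊√D⌋ = 22
descent: ρ → (-10,15,7)  [lands on river]
river: ρ → (7,13,-12)
river: ρ → (-12,11,8)
river: ρ → (8,21,-2)
river: ρ → (-2,19,18)
river: ρ → (18,17,-3)
river: ρ → (-3,19,12)
river: ρ → (12,5,-10)
ρ-cycle length = 8 (tail of 1 descent step not counted)

8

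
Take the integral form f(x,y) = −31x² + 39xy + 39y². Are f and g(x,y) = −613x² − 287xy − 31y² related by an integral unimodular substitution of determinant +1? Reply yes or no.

D₁ = 6357, D₂ = 6357
river cycle of f (length 18): (39, 39, -31), (-31, 23, 47), (47, 71, -7), (-7, 69, 57), (57, 45, -19), (-19, 69, 21), (21, 57, -37), (-37, 17, 41), (41, 65, -13), (-13, 65, 41), … (8 more)
river cycle of g (length 18): (-31, 39, 39), (39, 39, -31), (-31, 23, 47), (47, 71, -7), (-7, 69, 57), (57, 45, -19), (-19, 69, 21), (21, 57, -37), (-37, 17, 41), (41, 65, -13), … (8 more)
cycles coincide ⇒ equivalent

yes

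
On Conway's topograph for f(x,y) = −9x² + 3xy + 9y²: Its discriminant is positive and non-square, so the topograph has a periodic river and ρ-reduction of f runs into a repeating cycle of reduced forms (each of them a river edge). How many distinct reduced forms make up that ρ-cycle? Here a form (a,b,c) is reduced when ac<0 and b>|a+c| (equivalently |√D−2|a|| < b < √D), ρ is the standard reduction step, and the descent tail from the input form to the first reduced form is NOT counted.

D = 333, ⌊√D⌋ = 18
river: ρ → (9,15,-3)
river: ρ → (-3,15,9)
river: ρ → (9,3,-9)
river: ρ → (-9,15,3)
river: ρ → (3,15,-9)
river: ρ → (-9,3,9)
ρ-cycle length = 6 (tail of 0 descent steps not counted)

6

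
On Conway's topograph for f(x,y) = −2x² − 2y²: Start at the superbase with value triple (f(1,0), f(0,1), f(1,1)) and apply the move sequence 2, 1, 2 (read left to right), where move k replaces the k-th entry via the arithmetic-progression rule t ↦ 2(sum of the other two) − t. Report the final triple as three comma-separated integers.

start (-2,-2,-4) = (f(1,0),f(0,1),f(1,1))
replace slot 2: 2·((-2)+(-4)) − (-2) = -10 → (-2,-10,-4)
replace slot 1: 2·((-10)+(-4)) − (-2) = -26 → (-26,-10,-4)
replace slot 2: 2·((-26)+(-4)) − (-10) = -50 → (-26,-50,-4)

-26,-50,-4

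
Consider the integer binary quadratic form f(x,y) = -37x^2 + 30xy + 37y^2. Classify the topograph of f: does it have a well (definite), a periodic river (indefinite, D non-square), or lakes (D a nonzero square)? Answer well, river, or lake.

D = b²−4ac = 30² − 4·(-37)·37 = 6376
D > 0 non-square ⇒ indefinite ⇒ periodic river

river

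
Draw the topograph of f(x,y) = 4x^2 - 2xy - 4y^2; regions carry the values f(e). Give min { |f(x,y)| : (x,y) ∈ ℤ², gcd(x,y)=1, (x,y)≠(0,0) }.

descent: ρ → (-4,2,4)  [lands on river]
river: ρ → (4,6,-2)
river: ρ → (-2,6,4)
river: ρ → (4,2,-4)
river: ρ → (-4,6,2)
river: ρ → (2,6,-4)
closes: descent 1, river 6
min |a| on river = 2

2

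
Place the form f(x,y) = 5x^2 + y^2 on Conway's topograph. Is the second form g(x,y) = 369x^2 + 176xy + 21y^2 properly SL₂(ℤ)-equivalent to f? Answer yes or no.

D₁ = -20, D₂ = -20
f: flip: (5,0,1)→(1,0,5)
f: reduced (well bottom): (1,0,5) with a≤c, −a<b≤a
g: flip: (369,176,21)→(21,-176,369)
g: translate: b→-8 (≡-176 mod 42), so (21,-176,369)→(21,-8,1)
g: flip: (21,-8,1)→(1,8,21)
g: translate: b→0 (≡8 mod 2), so (1,8,21)→(1,0,5)
g: reduced (well bottom): (1,0,5) with a≤c, −a<b≤a
reduced forms (1, 0, 5) vs (1, 0, 5) ⇒ equivalent

yes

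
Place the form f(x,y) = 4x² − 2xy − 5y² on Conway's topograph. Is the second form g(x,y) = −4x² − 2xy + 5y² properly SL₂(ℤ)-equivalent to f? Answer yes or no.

D₁ = 84, D₂ = 84
river cycle of f (length 6): (-5, 2, 4), (4, 6, -3), (-3, 6, 4), (4, 2, -5), (-5, 8, 1), (1, 8, -5)
river cycle of g (length 6): (5, 2, -4), (-4, 6, 3), (3, 6, -4), (-4, 2, 5), (5, 8, -1), (-1, 8, 5)
cycles differ ⇒ inequivalent

no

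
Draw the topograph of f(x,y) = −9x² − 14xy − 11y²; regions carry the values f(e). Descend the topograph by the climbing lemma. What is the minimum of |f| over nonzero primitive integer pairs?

translate: b→-4 (≡14 mod 18), so (9,14,11)→(9,-4,6)
flip: (9,-4,6)→(6,4,9)
reduced (well bottom): (6,4,9) with a≤c, −a<b≤a
well minimum |f| = |-6| = 6 (negative-definite)

6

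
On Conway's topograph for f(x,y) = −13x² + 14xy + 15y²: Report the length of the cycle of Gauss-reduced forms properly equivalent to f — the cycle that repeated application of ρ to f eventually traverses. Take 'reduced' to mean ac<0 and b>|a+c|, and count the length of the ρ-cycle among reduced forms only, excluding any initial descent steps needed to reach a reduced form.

D = 976, ⌊√D⌋ = 31
river: ρ → (15,16,-12)
river: ρ → (-12,8,19)
river: ρ → (19,30,-1)
river: ρ → (-1,30,19)
river: ρ → (19,8,-12)
river: ρ → (-12,16,15)
river: ρ → (15,14,-13)
river: ρ → (-13,12,16)
river: ρ → (16,20,-9)
river: ρ → (-9,16,20)
river: ρ → (20,24,-5)
river: ρ → (-5,26,15)
river: ρ → (15,4,-16)
river: ρ → (-16,28,3)
river: ρ → (3,26,-25)
river: ρ → (-25,24,4)
river: ρ → (4,24,-25)
river: ρ → (-25,26,3)
river: ρ → (3,28,-16)
river: ρ → (-16,4,15)
river: ρ → (15,26,-5)
river: ρ → (-5,24,20)
river: ρ → (20,16,-9)
river: ρ → (-9,20,16)
river: ρ → (16,12,-13)
river: ρ → (-13,14,15)
ρ-cycle length = 26 (tail of 0 descent steps not counted)

26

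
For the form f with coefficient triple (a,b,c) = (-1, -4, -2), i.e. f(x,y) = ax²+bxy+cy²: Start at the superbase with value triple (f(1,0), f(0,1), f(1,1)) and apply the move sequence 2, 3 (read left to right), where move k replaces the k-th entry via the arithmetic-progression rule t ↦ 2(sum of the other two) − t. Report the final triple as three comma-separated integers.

start (-1,-2,-7) = (f(1,0),f(0,1),f(1,1))
replace slot 2: 2·((-1)+(-7)) − (-2) = -14 → (-1,-14,-7)
replace slot 3: 2·((-1)+(-14)) − (-7) = -23 → (-1,-14,-23)

-1,-14,-23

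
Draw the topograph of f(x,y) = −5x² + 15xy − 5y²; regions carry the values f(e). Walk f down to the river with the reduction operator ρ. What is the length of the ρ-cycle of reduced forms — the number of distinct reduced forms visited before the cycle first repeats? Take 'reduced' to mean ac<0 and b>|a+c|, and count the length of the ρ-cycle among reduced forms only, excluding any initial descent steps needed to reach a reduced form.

D = 125, ⌊√D⌋ = 11
descent: ρ → (-5,5,5)  [lands on river]
river: ρ → (5,5,-5)
ρ-cycle length = 2 (tail of 1 descent step not counted)

2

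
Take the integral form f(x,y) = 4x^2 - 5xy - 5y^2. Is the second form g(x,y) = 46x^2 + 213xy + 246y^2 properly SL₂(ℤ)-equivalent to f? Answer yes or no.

D₁ = 105, D₂ = 105
river cycle of f (length 6): (-5, 5, 4), (4, 3, -6), (-6, 9, 1), (1, 9, -6), (-6, 3, 4), (4, 5, -5)
river cycle of g (length 6): (4, 3, -6), (-6, 9, 1), (1, 9, -6), (-6, 3, 4), (4, 5, -5), (-5, 5, 4)
cycles coincide ⇒ equivalent

yes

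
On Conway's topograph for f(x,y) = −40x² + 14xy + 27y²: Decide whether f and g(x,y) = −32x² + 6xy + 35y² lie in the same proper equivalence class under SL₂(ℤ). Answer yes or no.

D₁ = 4516, D₂ = 4516
river cycle of f (length 10): (27, 40, -27), (-27, 14, 40), (40, 66, -1), (-1, 66, 40), (40, 14, -27), (-27, 40, 27), (27, 14, -40), (-40, 66, 1), (1, 66, -40), (-40, 14, 27)
river cycle of g (length 10): (35, 64, -3), (-3, 62, 56), (56, 50, -9), (-9, 58, 32), (32, 6, -35), (-35, 64, 3), (3, 62, -56), (-56, 50, 9), (9, 58, -32), (-32, 6, 35)
cycles differ ⇒ inequivalent

no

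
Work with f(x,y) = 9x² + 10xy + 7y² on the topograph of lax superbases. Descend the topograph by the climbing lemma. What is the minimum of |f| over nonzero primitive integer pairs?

translate: b→-8 (≡10 mod 18), so (9,10,7)→(9,-8,6)
flip: (9,-8,6)→(6,8,9)
translate: b→-4 (≡8 mod 12), so (6,8,9)→(6,-4,7)
reduced (well bottom): (6,-4,7) with a≤c, −a<b≤a
well minimum = a = 6

6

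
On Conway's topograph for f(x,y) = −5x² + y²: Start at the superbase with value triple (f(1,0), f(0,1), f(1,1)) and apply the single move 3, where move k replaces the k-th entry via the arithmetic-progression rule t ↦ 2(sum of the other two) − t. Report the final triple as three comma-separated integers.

start (-5,1,-4) = (f(1,0),f(0,1),f(1,1))
replace slot 3: 2·((-5)+1) − (-4) = -4 → (-5,1,-4)

-5,1,-4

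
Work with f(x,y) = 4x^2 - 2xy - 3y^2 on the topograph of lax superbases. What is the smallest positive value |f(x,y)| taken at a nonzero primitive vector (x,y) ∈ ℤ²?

descent: ρ → (-3,2,4)  [lands on river]
river: ρ → (4,6,-1)
river: ρ → (-1,6,4)
river: ρ → (4,2,-3)
river: ρ → (-3,4,3)
river: ρ → (3,2,-4)
river: ρ → (-4,6,1)
river: ρ → (1,6,-4)
river: ρ → (-4,2,3)
river: ρ → (3,4,-3)
closes: descent 1, river 10
min |a| on river = 1

1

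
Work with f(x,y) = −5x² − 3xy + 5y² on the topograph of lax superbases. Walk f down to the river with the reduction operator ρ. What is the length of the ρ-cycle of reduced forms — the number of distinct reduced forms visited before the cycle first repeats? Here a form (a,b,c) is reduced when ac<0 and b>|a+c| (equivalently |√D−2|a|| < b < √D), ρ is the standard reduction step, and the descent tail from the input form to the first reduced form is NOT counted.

D = 109, ⌊√D⌋ = 10
descent: ρ → (5,3,-5)  [lands on river]
river: ρ → (-5,7,3)
river: ρ → (3,5,-7)
river: ρ → (-7,9,1)
river: ρ → (1,9,-7)
river: ρ → (-7,5,3)
river: ρ → (3,7,-5)
river: ρ → (-5,3,5)
river: ρ → (5,7,-3)
river: ρ → (-3,5,7)
river: ρ → (7,9,-1)
river: ρ → (-1,9,7)
river: ρ → (7,5,-3)
river: ρ → (-3,7,5)
ρ-cycle length = 14 (tail of 1 descent step not counted)

14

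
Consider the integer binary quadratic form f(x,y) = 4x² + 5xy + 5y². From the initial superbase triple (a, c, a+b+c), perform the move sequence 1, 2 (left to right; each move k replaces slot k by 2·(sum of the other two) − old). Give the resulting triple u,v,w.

start (4,5,14) = (f(1,0),f(0,1),f(1,1))
replace slot 1: 2·(5+14) − 4 = 34 → (34,5,14)
replace slot 2: 2·(34+14) − 5 = 91 → (34,91,14)

34,91,14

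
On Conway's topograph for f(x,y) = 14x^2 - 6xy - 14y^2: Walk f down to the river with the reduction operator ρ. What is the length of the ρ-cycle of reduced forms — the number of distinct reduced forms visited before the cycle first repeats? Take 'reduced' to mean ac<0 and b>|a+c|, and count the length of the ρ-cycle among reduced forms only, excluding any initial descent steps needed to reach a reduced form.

D = 820, ⌊√D⌋ = 28
descent: ρ → (-14,6,14)  [lands on river]
river: ρ → (14,22,-6)
river: ρ → (-6,26,6)
river: ρ → (6,22,-14)
ρ-cycle length = 4 (tail of 1 descent step not counted)

4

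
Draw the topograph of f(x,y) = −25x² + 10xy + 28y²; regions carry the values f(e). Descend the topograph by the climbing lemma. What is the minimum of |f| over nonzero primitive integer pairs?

river: ρ → (28,46,-7)
river: ρ → (-7,52,7)
river: ρ → (7,46,-28)
river: ρ → (-28,10,25)
river: ρ → (25,40,-13)
river: ρ → (-13,38,28)
river: ρ → (28,18,-23)
river: ρ → (-23,28,23)
river: ρ → (23,18,-28)
river: ρ → (-28,38,13)
river: ρ → (13,40,-25)
river: ρ → (-25,10,28)
closes: descent 0, river 12
min |a| on river = 7

7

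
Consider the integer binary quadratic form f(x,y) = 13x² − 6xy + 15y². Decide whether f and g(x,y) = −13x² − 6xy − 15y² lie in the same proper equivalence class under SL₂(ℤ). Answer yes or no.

D₁ = -744, D₂ = -744
f: reduced (well bottom): (13,-6,15) with a≤c, −a<b≤a
g is negative-definite; reduce −g:
−g: reduced (well bottom): (13,6,15) with a≤c, −a<b≤a
flip sign back: reduced form of g is (-13,-6,-15)
reduced forms (13, -6, 15) vs (-13, -6, -15) ⇒ inequivalent

no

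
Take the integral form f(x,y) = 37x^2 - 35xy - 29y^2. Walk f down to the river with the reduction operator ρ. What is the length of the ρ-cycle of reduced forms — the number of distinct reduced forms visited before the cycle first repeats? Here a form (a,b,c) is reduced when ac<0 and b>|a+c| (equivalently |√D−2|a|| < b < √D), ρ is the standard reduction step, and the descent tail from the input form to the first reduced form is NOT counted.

D = 5517, ⌊√D⌋ = 74
descent: ρ → (-29,35,37)  [lands on river]
river: ρ → (37,39,-27)
river: ρ → (-27,69,7)
river: ρ → (7,71,-17)
river: ρ → (-17,65,19)
river: ρ → (19,49,-41)
river: ρ → (-41,33,27)
river: ρ → (27,21,-47)
river: ρ → (-47,73,1)
river: ρ → (1,73,-47)
river: ρ → (-47,21,27)
river: ρ → (27,33,-41)
river: ρ → (-41,49,19)
river: ρ → (19,65,-17)
river: ρ → (-17,71,7)
river: ρ → (7,69,-27)
river: ρ → (-27,39,37)
river: ρ → (37,35,-29)
river: ρ → (-29,23,43)
river: ρ → (43,63,-9)
river: ρ → (-9,63,43)
river: ρ → (43,23,-29)
ρ-cycle length = 22 (tail of 1 descent step not counted)

22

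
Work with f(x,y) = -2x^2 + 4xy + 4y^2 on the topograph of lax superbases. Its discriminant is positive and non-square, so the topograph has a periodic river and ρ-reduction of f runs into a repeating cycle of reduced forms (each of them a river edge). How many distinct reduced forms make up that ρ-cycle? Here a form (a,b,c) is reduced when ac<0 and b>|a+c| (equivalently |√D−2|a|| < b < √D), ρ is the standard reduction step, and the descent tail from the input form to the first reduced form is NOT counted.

D = 48, ⌊√D⌋ = 6
river: ρ → (4,4,-2)
river: ρ → (-2,4,4)
ρ-cycle length = 2 (tail of 0 descent steps not counted)

2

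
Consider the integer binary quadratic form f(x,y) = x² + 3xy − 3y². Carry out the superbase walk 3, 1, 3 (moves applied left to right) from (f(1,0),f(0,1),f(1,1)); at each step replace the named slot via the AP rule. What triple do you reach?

start (1,-3,1) = (f(1,0),f(0,1),f(1,1))
replace slot 3: 2·(1+(-3)) − 1 = -5 → (1,-3,-5)
replace slot 1: 2·((-3)+(-5)) − 1 = -17 → (-17,-3,-5)
replace slot 3: 2·((-17)+(-3)) − (-5) = -35 → (-17,-3,-35)

-17,-3,-35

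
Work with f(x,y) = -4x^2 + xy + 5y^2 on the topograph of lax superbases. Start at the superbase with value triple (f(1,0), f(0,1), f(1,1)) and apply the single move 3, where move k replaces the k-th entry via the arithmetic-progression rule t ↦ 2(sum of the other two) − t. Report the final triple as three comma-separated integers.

start (-4,5,2) = (f(1,0),f(0,1),f(1,1))
replace slot 3: 2·((-4)+5) − 2 = 0 → (-4,5,0)

-4,5,0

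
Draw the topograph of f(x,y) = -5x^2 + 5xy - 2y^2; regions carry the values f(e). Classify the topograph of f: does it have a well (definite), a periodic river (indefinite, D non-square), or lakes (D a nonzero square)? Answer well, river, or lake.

D = b²−4ac = 5² − 4·(-5)·(-2) = -15
D < 0 ⇒ definite ⇒ every region one sign ⇒ single well

well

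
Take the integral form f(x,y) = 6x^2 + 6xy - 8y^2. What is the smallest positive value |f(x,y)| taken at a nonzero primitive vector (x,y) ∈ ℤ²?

river: ρ → (-8,10,4)
river: ρ → (4,14,-2)
river: ρ → (-2,14,4)
river: ρ → (4,10,-8)
river: ρ → (-8,6,6)
river: ρ → (6,6,-8)
closes: descent 0, river 6
min |a| on river = 2

2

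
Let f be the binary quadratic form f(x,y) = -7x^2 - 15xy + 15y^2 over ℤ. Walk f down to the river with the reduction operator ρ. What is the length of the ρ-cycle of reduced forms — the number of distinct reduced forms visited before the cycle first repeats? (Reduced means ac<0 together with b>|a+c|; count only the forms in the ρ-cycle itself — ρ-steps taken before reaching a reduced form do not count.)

D = 645, ⌊√D⌋ = 25
descent: ρ → (15,15,-7)  [lands on river]
river: ρ → (-7,13,17)
river: ρ → (17,21,-3)
river: ρ → (-3,21,17)
river: ρ → (17,13,-7)
river: ρ → (-7,15,15)
ρ-cycle length = 6 (tail of 1 descent step not counted)

6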